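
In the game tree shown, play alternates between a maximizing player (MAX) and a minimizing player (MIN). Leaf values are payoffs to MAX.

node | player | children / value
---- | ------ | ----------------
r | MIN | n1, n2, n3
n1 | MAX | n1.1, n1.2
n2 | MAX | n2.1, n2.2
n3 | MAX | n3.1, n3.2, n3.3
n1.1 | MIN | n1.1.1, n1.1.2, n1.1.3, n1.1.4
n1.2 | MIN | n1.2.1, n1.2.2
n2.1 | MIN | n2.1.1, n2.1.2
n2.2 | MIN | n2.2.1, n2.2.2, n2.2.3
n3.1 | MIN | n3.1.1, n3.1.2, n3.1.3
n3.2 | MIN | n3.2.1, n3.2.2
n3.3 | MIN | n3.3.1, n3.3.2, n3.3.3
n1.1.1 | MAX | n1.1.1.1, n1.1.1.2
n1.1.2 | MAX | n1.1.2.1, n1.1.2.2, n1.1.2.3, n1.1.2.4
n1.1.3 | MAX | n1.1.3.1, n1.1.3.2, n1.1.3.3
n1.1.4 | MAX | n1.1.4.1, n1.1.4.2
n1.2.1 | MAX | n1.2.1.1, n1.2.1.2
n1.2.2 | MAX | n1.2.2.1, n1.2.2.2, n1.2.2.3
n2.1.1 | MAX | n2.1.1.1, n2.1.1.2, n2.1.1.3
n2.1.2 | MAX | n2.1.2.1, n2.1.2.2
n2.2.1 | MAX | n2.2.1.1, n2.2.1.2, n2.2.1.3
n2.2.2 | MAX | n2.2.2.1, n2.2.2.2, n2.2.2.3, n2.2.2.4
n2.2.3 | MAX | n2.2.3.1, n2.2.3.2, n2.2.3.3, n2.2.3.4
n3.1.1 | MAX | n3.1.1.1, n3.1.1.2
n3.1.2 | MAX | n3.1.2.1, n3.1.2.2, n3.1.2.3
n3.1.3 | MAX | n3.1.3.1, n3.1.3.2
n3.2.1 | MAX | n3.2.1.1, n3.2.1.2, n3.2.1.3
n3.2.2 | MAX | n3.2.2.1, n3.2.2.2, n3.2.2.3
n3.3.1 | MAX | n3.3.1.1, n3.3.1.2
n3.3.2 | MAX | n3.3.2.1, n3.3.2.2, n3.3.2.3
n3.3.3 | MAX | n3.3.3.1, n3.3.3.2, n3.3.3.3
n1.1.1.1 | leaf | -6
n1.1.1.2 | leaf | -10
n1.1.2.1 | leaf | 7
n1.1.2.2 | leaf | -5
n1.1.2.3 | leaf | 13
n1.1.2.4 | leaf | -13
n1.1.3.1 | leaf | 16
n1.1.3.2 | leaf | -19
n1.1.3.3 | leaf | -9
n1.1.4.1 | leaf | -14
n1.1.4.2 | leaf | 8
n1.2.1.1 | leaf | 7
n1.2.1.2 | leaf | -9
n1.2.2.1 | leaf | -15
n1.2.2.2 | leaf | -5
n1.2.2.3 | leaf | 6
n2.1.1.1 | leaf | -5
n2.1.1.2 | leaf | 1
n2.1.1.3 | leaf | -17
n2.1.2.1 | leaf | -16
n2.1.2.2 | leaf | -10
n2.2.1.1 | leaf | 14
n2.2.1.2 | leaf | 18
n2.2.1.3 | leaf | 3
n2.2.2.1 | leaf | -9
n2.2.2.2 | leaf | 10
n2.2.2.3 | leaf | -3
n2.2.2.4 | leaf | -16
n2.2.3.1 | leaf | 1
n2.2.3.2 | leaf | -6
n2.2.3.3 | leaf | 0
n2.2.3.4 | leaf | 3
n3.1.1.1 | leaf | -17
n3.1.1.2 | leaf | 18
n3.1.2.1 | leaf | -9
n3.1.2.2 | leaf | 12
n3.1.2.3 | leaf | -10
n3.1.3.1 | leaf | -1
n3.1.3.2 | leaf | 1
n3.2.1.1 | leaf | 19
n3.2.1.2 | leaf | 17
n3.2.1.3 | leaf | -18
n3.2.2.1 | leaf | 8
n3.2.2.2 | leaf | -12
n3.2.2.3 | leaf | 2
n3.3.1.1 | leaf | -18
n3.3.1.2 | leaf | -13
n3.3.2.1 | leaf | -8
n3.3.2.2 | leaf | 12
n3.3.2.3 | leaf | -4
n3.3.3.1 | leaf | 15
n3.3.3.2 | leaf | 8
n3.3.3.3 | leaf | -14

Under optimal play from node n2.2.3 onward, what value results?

n2.2.3 (MAX): max(1, -6, 0, 3) = 3

3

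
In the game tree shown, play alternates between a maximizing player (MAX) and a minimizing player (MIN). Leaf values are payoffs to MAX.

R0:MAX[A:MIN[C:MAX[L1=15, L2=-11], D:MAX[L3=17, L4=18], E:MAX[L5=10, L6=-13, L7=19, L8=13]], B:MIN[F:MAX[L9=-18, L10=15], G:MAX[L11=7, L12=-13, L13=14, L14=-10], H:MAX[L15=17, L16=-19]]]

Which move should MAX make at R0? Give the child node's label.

A

C (MAX): max(15, -11) = 15
D (MAX): max(17, 18) = 18
E (MAX): max(10, -13, 19, 13) = 19
A (MIN): min(15, 18, 19) = 15
F (MAX): max(-18, 15) = 15
G (MAX): max(7, -13, 14, -10) = 14
H (MAX): max(17, -19) = 17
B (MIN): min(15, 14, 17) = 14
R0 (MAX): max(15, 14) = 15
MAX at R0 wants the highest of {A=15, B=14}, so chooses A.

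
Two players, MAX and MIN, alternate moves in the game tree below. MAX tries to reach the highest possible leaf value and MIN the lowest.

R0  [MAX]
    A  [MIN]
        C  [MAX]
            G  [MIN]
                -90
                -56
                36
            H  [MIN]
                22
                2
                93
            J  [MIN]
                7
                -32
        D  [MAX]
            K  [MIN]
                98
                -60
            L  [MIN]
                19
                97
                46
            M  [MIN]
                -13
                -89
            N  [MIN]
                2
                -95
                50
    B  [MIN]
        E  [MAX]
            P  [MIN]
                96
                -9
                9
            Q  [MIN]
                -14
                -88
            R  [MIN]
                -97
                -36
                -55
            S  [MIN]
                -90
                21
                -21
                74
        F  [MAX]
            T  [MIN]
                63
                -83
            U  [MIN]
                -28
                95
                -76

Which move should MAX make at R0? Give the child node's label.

A

G (MIN): min(-90, -56, 36) = -90
H (MIN): min(22, 2, 93) = 2
J (MIN): min(7, -32) = -32
C (MAX): max(-90, 2, -32) = 2
K (MIN): min(98, -60) = -60
L (MIN): min(19, 97, 46) = 19
M (MIN): min(-13, -89) = -89
N (MIN): min(2, -95, 50) = -95
D (MAX): max(-60, 19, -89, -95) = 19
A (MIN): min(2, 19) = 2
P (MIN): min(96, -9, 9) = -9
Q (MIN): min(-14, -88) = -88
R (MIN): min(-97, -36, -55) = -97
S (MIN): min(-90, 21, -21, 74) = -90
E (MAX): max(-9, -88, -97, -90) = -9
T (MIN): min(63, -83) = -83
U (MIN): min(-28, 95, -76) = -76
F (MAX): max(-83, -76) = -76
B (MIN): min(-9, -76) = -76
R0 (MAX): max(2, -76) = 2
MAX at R0 wants the highest of {A=2, B=-76}, so chooses A.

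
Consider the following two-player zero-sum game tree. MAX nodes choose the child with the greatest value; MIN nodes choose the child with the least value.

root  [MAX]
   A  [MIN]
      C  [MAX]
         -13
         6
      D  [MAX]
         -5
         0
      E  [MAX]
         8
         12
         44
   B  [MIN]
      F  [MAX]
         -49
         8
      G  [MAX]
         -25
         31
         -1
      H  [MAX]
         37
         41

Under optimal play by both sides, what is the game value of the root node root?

C (MAX): max(-13, 6) = 6
D (MAX): max(-5, 0) = 0
E (MAX): max(8, 12, 44) = 44
A (MIN): min(6, 0, 44) = 0
F (MAX): max(-49, 8) = 8
G (MAX): max(-25, 31, -1) = 31
H (MAX): max(37, 41) = 41
B (MIN): min(8, 31, 41) = 8
root (MAX): max(0, 8) = 8

8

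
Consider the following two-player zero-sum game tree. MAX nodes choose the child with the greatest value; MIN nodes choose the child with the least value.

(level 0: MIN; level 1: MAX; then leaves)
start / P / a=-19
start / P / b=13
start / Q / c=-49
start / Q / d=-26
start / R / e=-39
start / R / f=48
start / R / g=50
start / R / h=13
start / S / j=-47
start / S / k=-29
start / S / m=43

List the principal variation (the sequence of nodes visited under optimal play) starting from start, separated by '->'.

start -> Q -> d

P (MAX): max(-19, 13) = 13
Q (MAX): max(-49, -26) = -26
R (MAX): max(-39, 48, 50, 13) = 50
S (MAX): max(-47, -29, 43) = 43
start (MIN): min(13, -26, 50, 43) = -26
At start, MIN picks Q (lowest: -26).
At Q, MAX picks d (highest: -26).
Terminal value -26.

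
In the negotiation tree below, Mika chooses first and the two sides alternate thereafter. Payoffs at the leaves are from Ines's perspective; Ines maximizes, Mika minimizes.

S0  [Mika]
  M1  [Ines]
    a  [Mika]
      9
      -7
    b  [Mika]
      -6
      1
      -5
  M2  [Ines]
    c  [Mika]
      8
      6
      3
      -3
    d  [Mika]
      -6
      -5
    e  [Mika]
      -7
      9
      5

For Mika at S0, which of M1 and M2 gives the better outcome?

a (Mika): min(9, -7) = -7
b (Mika): min(-6, 1, -5) = -6
M1 (Ines): max(-7, -6) = -6
c (Mika): min(8, 6, 3, -3) = -3
d (Mika): min(-6, -5) = -6
e (Mika): min(-7, 9, 5) = -7
M2 (Ines): max(-3, -6, -7) = -3
Mika prefers the lower value; M1=-6, M2=-3. M1 is better since -6 < -3.

M1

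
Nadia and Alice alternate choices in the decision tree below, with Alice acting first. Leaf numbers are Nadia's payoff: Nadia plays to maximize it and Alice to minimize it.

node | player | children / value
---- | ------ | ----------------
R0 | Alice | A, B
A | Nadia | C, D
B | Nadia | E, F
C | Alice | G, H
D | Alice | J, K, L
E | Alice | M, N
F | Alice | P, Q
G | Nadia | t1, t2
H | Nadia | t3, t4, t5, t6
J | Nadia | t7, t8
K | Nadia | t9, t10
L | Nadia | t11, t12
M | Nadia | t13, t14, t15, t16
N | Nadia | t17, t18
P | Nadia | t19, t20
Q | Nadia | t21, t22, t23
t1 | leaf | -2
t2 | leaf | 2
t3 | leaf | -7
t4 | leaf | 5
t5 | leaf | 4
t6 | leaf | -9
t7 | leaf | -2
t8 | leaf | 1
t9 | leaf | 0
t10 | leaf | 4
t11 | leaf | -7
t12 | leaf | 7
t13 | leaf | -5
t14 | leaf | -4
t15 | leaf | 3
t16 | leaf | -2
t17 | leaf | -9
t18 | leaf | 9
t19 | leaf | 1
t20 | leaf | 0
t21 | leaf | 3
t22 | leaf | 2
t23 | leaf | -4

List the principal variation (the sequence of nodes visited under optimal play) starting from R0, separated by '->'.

G (Nadia): max(-2, 2) = 2
H (Nadia): max(-7, 5, 4, -9) = 5
C (Alice): min(2, 5) = 2
J (Nadia): max(-2, 1) = 1
K (Nadia): max(0, 4) = 4
L (Nadia): max(-7, 7) = 7
D (Alice): min(1, 4, 7) = 1
A (Nadia): max(2, 1) = 2
M (Nadia): max(-5, -4, 3, -2) = 3
N (Nadia): max(-9, 9) = 9
E (Alice): min(3, 9) = 3
P (Nadia): max(1, 0) = 1
Q (Nadia): max(3, 2, -4) = 3
F (Alice): min(1, 3) = 1
B (Nadia): max(3, 1) = 3
R0 (Alice): min(2, 3) = 2
At R0, Alice picks A (lowest: 2).
At A, Nadia picks C (highest: 2).
At C, Alice picks G (lowest: 2).
At G, Nadia picks t2 (highest: 2).
Terminal value 2.

R0 -> A -> C -> G -> t2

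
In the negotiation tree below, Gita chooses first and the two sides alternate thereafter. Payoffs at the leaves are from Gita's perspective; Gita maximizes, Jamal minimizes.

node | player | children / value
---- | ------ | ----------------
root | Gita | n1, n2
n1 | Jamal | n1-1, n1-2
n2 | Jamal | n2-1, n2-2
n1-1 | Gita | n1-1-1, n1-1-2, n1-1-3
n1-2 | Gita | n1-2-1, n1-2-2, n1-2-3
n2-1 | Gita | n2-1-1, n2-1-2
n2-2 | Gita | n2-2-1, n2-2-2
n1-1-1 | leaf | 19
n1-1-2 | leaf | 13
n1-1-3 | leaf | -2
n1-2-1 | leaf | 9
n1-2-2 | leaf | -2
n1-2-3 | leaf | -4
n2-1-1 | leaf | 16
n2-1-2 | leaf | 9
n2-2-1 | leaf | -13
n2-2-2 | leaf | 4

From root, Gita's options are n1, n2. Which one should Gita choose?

n1-1 (Gita): max(19, 13, -2) = 19
n1-2 (Gita): max(9, -2, -4) = 9
n1 (Jamal): min(19, 9) = 9
n2-1 (Gita): max(16, 9) = 16
n2-2 (Gita): max(-13, 4) = 4
n2 (Jamal): min(16, 4) = 4
root (Gita): max(9, 4) = 9
Gita at root wants the highest of {n1=9, n2=4}, so chooses n1.

n1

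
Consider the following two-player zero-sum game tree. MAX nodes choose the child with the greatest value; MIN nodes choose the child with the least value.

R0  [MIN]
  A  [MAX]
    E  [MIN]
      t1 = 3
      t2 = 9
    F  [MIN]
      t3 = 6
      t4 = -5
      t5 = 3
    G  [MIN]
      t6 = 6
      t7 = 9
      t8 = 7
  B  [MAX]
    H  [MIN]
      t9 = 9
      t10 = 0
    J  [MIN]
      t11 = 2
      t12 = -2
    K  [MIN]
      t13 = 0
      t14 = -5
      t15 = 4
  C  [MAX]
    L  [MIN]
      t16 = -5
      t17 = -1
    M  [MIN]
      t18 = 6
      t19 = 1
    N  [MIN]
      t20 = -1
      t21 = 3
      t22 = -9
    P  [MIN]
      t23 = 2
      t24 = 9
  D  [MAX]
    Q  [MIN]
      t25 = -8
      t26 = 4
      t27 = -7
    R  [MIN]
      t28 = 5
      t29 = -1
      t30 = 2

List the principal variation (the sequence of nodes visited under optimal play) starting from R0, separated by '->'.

R0 -> D -> R -> t29

E (MIN): min(3, 9) = 3
F (MIN): min(6, -5, 3) = -5
G (MIN): min(6, 9, 7) = 6
A (MAX): max(3, -5, 6) = 6
H (MIN): min(9, 0) = 0
J (MIN): min(2, -2) = -2
K (MIN): min(0, -5, 4) = -5
B (MAX): max(0, -2, -5) = 0
L (MIN): min(-5, -1) = -5
M (MIN): min(6, 1) = 1
N (MIN): min(-1, 3, -9) = -9
P (MIN): min(2, 9) = 2
C (MAX): max(-5, 1, -9, 2) = 2
Q (MIN): min(-8, 4, -7) = -8
R (MIN): min(5, -1, 2) = -1
D (MAX): max(-8, -1) = -1
R0 (MIN): min(6, 0, 2, -1) = -1
At R0, MIN picks D (lowest: -1).
At D, MAX picks R (highest: -1).
At R, MIN picks t29 (lowest: -1).
Terminal value -1.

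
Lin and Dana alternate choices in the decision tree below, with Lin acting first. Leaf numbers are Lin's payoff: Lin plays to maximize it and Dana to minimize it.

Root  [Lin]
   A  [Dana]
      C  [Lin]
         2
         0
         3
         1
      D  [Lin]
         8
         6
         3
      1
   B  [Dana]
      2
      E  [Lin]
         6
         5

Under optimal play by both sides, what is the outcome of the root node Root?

2

C (Lin): max(2, 0, 3, 1) = 3
D (Lin): max(8, 6, 3) = 8
A (Dana): min(3, 8, 1) = 1
E (Lin): max(6, 5) = 6
B (Dana): min(2, 6) = 2
Root (Lin): max(1, 2) = 2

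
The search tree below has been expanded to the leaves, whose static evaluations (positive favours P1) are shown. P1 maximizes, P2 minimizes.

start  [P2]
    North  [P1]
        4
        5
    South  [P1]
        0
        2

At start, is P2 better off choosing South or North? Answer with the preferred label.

South

South (P1): max(0, 2) = 2
North (P1): max(4, 5) = 5
P2 prefers the lower value; South=2, North=5. South is better since 2 < 5.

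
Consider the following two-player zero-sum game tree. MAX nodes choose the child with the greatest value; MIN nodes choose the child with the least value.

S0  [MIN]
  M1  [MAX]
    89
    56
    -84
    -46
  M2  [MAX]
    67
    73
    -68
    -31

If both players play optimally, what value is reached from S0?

73

M1 (MAX): max(89, 56, -84, -46) = 89
M2 (MAX): max(67, 73, -68, -31) = 73
S0 (MIN): min(89, 73) = 73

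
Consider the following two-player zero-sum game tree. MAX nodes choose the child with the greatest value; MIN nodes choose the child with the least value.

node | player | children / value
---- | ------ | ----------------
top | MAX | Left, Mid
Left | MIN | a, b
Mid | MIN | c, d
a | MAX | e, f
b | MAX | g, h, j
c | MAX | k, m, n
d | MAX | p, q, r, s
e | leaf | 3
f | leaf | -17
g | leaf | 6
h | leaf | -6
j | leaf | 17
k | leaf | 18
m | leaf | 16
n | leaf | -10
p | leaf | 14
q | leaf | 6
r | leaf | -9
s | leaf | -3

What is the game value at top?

a (MAX): max(3, -17) = 3
b (MAX): max(6, -6, 17) = 17
Left (MIN): min(3, 17) = 3
c (MAX): max(18, 16, -10) = 18
d (MAX): max(14, 6, -9, -3) = 14
Mid (MIN): min(18, 14) = 14
top (MAX): max(3, 14) = 14

14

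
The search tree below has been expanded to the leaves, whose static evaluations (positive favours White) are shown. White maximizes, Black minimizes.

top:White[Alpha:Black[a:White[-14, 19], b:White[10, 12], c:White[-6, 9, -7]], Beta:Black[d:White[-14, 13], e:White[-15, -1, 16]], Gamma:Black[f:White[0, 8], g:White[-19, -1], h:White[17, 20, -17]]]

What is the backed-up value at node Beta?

d (White): max(-14, 13) = 13
e (White): max(-15, -1, 16) = 16
Beta (Black): min(13, 16) = 13

13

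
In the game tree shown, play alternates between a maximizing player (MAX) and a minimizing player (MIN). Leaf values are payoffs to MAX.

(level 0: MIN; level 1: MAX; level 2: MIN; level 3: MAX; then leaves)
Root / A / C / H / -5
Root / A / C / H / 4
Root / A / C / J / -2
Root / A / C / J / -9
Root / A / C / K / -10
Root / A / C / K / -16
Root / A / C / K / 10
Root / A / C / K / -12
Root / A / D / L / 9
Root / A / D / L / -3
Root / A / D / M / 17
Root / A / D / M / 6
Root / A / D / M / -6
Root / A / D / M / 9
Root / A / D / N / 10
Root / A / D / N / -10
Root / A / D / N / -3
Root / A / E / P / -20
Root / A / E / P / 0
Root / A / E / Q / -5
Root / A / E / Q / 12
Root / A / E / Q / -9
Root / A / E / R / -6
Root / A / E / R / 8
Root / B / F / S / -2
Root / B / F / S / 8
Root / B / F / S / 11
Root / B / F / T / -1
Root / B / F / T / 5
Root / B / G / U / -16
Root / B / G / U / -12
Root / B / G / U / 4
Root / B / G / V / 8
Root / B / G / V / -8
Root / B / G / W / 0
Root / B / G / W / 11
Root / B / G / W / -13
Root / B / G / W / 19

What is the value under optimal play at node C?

H (MAX): max(-5, 4) = 4
J (MAX): max(-2, -9) = -2
K (MAX): max(-10, -16, 10, -12) = 10
C (MIN): min(4, -2, 10) = -2

-2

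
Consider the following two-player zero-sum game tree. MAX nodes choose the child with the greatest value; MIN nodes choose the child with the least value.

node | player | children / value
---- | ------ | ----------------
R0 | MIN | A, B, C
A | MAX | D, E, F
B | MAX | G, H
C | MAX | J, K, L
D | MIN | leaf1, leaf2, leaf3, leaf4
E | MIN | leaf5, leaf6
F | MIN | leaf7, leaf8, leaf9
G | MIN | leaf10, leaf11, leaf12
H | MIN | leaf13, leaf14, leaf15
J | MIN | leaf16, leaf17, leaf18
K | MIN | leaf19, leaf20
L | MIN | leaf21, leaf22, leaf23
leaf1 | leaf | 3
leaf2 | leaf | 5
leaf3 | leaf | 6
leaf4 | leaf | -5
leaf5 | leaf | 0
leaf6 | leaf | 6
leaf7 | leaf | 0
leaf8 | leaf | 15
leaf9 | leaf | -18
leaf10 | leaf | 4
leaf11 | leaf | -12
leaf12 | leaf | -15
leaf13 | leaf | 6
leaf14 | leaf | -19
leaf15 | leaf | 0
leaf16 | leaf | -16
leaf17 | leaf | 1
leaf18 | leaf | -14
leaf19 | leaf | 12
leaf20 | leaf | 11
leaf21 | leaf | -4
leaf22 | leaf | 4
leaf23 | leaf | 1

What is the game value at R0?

D (MIN): min(3, 5, 6, -5) = -5
E (MIN): min(0, 6) = 0
F (MIN): min(0, 15, -18) = -18
A (MAX): max(-5, 0, -18) = 0
G (MIN): min(4, -12, -15) = -15
H (MIN): min(6, -19, 0) = -19
B (MAX): max(-15, -19) = -15
J (MIN): min(-16, 1, -14) = -16
K (MIN): min(12, 11) = 11
L (MIN): min(-4, 4, 1) = -4
C (MAX): max(-16, 11, -4) = 11
R0 (MIN): min(0, -15, 11) = -15

-15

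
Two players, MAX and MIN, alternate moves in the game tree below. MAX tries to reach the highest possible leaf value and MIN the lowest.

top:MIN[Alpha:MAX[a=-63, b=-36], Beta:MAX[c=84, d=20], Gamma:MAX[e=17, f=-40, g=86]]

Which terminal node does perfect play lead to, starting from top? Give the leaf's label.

Alpha (MAX): max(-63, -36) = -36
Beta (MAX): max(84, 20) = 84
Gamma (MAX): max(17, -40, 86) = 86
top (MIN): min(-36, 84, 86) = -36
At top, MIN picks Alpha (lowest: -36).
At Alpha, MAX picks b (highest: -36).
Terminal value -36.

b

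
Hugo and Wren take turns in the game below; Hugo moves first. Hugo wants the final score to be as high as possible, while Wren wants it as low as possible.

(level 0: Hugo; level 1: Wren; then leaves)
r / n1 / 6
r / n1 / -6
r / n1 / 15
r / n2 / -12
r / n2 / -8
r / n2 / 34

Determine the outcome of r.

n1 (Wren): min(6, -6, 15) = -6
n2 (Wren): min(-12, -8, 34) = -12
r (Hugo): max(-6, -12) = -6

-6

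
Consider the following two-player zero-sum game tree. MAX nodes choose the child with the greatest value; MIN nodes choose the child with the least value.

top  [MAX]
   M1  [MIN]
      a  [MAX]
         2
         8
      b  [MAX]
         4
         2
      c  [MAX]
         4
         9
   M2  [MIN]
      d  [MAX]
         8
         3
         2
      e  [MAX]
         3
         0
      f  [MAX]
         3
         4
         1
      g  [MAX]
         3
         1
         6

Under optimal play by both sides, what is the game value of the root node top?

4

a (MAX): max(2, 8) = 8
b (MAX): max(4, 2) = 4
c (MAX): max(4, 9) = 9
M1 (MIN): min(8, 4, 9) = 4
d (MAX): max(8, 3, 2) = 8
e (MAX): max(3, 0) = 3
f (MAX): max(3, 4, 1) = 4
g (MAX): max(3, 1, 6) = 6
M2 (MIN): min(8, 3, 4, 6) = 3
top (MAX): max(4, 3) = 4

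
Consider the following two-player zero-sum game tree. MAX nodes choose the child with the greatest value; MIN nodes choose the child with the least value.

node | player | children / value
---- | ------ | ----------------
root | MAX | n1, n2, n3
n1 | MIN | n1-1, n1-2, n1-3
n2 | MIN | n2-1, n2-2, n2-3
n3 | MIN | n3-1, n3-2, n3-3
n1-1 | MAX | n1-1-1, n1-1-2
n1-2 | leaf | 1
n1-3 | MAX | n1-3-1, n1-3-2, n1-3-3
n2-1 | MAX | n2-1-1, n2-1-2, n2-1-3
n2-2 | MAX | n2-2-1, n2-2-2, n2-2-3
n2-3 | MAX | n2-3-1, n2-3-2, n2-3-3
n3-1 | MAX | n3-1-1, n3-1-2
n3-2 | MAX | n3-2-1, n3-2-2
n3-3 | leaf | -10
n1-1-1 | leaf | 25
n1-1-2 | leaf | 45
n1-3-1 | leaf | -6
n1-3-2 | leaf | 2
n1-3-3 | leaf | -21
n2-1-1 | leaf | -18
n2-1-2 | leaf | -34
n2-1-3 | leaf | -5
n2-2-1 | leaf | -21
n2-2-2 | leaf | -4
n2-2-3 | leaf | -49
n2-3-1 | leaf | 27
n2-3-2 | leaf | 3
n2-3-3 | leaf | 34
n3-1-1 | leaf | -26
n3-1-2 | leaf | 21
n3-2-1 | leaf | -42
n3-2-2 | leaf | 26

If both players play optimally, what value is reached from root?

1

n1-1 (MAX): max(25, 45) = 45
n1-3 (MAX): max(-6, 2, -21) = 2
n1 (MIN): min(45, 1, 2) = 1
n2-1 (MAX): max(-18, -34, -5) = -5
n2-2 (MAX): max(-21, -4, -49) = -4
n2-3 (MAX): max(27, 3, 34) = 34
n2 (MIN): min(-5, -4, 34) = -5
n3-1 (MAX): max(-26, 21) = 21
n3-2 (MAX): max(-42, 26) = 26
n3 (MIN): min(21, 26, -10) = -10
root (MAX): max(1, -5, -10) = 1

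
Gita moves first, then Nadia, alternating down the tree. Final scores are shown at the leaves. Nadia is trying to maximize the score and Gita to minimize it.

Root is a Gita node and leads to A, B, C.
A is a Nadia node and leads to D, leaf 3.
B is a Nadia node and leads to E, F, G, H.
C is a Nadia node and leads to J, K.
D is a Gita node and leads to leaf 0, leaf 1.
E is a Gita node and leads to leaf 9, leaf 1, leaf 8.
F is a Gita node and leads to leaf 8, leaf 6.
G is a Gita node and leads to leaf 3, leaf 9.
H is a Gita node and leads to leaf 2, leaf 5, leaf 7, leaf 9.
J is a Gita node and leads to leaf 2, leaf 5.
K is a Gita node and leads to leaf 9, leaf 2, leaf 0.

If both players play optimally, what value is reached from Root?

2

D (Gita): min(0, 1) = 0
A (Nadia): max(0, 3) = 3
E (Gita): min(9, 1, 8) = 1
F (Gita): min(8, 6) = 6
G (Gita): min(3, 9) = 3
H (Gita): min(2, 5, 7, 9) = 2
B (Nadia): max(1, 6, 3, 2) = 6
J (Gita): min(2, 5) = 2
K (Gita): min(9, 2, 0) = 0
C (Nadia): max(2, 0) = 2
Root (Gita): min(3, 6, 2) = 2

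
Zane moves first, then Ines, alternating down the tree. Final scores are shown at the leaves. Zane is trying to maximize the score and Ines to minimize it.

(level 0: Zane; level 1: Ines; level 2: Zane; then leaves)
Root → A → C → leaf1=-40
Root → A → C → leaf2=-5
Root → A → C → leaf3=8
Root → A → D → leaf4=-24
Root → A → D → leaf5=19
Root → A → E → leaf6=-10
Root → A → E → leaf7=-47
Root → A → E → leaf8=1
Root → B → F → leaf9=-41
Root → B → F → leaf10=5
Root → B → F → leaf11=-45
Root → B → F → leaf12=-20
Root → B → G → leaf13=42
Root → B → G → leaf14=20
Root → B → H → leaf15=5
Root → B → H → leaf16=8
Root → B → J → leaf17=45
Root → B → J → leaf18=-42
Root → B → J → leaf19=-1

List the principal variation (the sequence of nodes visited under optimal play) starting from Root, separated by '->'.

Root -> B -> F -> leaf10

C (Zane): max(-40, -5, 8) = 8
D (Zane): max(-24, 19) = 19
E (Zane): max(-10, -47, 1) = 1
A (Ines): min(8, 19, 1) = 1
F (Zane): max(-41, 5, -45, -20) = 5
G (Zane): max(42, 20) = 42
H (Zane): max(5, 8) = 8
J (Zane): max(45, -42, -1) = 45
B (Ines): min(5, 42, 8, 45) = 5
Root (Zane): max(1, 5) = 5
At Root, Zane picks B (highest: 5).
At B, Ines picks F (lowest: 5).
At F, Zane picks leaf10 (highest: 5).
Terminal value 5.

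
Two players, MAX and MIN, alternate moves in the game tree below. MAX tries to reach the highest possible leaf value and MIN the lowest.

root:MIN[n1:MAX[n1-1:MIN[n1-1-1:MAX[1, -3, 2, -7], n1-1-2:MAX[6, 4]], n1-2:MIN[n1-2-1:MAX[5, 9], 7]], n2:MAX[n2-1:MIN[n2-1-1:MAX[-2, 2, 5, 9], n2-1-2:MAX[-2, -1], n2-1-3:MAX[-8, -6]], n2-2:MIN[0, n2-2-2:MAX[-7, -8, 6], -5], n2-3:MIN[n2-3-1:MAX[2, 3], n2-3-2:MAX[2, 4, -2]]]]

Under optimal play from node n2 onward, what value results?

n2-1-1 (MAX): max(-2, 2, 5, 9) = 9
n2-1-2 (MAX): max(-2, -1) = -1
n2-1-3 (MAX): max(-8, -6) = -6
n2-1 (MIN): min(9, -1, -6) = -6
n2-2-2 (MAX): max(-7, -8, 6) = 6
n2-2 (MIN): min(0, 6, -5) = -5
n2-3-1 (MAX): max(2, 3) = 3
n2-3-2 (MAX): max(2, 4, -2) = 4
n2-3 (MIN): min(3, 4) = 3
n2 (MAX): max(-6, -5, 3) = 3

3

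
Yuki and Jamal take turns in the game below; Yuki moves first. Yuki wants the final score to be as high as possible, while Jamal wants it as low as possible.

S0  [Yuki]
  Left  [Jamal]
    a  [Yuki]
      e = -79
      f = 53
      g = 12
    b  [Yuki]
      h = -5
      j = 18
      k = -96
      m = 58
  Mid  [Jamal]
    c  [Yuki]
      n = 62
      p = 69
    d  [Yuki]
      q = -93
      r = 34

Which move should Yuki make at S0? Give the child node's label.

a (Yuki): max(-79, 53, 12) = 53
b (Yuki): max(-5, 18, -96, 58) = 58
Left (Jamal): min(53, 58) = 53
c (Yuki): max(62, 69) = 69
d (Yuki): max(-93, 34) = 34
Mid (Jamal): min(69, 34) = 34
S0 (Yuki): max(53, 34) = 53
Yuki at S0 wants the highest of {Left=53, Mid=34}, so chooses Left.

Left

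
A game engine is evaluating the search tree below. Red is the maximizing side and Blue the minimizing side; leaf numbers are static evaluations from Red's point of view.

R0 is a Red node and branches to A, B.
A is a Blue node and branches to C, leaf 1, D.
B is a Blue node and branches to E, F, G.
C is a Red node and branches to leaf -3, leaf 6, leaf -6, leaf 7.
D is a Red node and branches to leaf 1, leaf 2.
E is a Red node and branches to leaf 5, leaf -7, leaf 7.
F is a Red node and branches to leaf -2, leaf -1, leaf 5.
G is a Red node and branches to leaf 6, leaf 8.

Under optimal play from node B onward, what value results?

E (Red): max(5, -7, 7) = 7
F (Red): max(-2, -1, 5) = 5
G (Red): max(6, 8) = 8
B (Blue): min(7, 5, 8) = 5

5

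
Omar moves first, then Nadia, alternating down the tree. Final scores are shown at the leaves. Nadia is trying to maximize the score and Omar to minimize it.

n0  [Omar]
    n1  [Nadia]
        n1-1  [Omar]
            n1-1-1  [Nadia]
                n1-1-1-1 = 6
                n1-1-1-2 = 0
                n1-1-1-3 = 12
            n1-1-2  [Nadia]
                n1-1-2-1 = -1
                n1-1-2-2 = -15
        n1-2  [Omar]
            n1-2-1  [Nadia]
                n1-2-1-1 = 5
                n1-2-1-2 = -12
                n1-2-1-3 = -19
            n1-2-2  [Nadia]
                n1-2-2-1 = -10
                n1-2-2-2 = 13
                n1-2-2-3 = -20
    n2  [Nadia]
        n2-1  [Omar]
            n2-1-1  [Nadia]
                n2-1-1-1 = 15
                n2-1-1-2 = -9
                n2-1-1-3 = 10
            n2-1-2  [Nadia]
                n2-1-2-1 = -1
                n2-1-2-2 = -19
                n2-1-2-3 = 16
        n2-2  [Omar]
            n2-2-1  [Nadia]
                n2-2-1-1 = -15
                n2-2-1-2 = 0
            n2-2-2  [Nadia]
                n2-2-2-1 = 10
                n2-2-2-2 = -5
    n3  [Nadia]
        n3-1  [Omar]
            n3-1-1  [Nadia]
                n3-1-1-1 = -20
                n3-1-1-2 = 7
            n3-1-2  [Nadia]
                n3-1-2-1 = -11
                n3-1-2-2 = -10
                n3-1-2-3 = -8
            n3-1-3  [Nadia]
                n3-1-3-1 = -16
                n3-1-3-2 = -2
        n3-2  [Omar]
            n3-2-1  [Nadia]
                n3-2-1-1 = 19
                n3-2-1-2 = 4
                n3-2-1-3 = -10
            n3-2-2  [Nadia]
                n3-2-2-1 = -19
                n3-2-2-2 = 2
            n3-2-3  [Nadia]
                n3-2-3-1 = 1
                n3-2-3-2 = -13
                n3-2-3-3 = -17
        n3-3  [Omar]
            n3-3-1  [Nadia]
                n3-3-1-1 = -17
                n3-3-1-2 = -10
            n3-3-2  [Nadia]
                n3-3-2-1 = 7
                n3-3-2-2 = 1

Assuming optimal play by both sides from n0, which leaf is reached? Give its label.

n1-1-1 (Nadia): max(6, 0, 12) = 12
n1-1-2 (Nadia): max(-1, -15) = -1
n1-1 (Omar): min(12, -1) = -1
n1-2-1 (Nadia): max(5, -12, -19) = 5
n1-2-2 (Nadia): max(-10, 13, -20) = 13
n1-2 (Omar): min(5, 13) = 5
n1 (Nadia): max(-1, 5) = 5
n2-1-1 (Nadia): max(15, -9, 10) = 15
n2-1-2 (Nadia): max(-1, -19, 16) = 16
n2-1 (Omar): min(15, 16) = 15
n2-2-1 (Nadia): max(-15, 0) = 0
n2-2-2 (Nadia): max(10, -5) = 10
n2-2 (Omar): min(0, 10) = 0
n2 (Nadia): max(15, 0) = 15
n3-1-1 (Nadia): max(-20, 7) = 7
n3-1-2 (Nadia): max(-11, -10, -8) = -8
n3-1-3 (Nadia): max(-16, -2) = -2
n3-1 (Omar): min(7, -8, -2) = -8
n3-2-1 (Nadia): max(19, 4, -10) = 19
n3-2-2 (Nadia): max(-19, 2) = 2
n3-2-3 (Nadia): max(1, -13, -17) = 1
n3-2 (Omar): min(19, 2, 1) = 1
n3-3-1 (Nadia): max(-17, -10) = -10
n3-3-2 (Nadia): max(7, 1) = 7
n3-3 (Omar): min(-10, 7) = -10
n3 (Nadia): max(-8, 1, -10) = 1
n0 (Omar): min(5, 15, 1) = 1
At n0, Omar picks n3 (lowest: 1).
At n3, Nadia picks n3-2 (highest: 1).
At n3-2, Omar picks n3-2-3 (lowest: 1).
At n3-2-3, Nadia picks n3-2-3-1 (highest: 1).
Terminal value 1.

n3-2-3-1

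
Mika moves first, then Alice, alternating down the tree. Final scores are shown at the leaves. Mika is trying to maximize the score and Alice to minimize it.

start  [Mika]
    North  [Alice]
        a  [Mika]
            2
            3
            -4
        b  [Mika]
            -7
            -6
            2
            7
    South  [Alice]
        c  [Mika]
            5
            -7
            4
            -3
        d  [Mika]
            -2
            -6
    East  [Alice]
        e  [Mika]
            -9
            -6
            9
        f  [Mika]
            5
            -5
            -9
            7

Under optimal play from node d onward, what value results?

d (Mika): max(-2, -6) = -2

-2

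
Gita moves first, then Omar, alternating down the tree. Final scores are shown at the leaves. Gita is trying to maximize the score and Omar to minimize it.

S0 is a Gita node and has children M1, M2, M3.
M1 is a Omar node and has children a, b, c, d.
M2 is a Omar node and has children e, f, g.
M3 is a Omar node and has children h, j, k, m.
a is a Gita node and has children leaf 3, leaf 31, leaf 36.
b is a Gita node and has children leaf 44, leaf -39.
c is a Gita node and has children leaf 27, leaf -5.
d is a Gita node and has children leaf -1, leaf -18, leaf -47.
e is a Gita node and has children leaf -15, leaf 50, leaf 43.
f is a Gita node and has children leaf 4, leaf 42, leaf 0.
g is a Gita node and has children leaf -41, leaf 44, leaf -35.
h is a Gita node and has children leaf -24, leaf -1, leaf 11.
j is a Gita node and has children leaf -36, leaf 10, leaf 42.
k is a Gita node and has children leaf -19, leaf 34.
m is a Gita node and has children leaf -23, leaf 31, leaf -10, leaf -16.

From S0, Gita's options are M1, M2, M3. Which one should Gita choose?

a (Gita): max(3, 31, 36) = 36
b (Gita): max(44, -39) = 44
c (Gita): max(27, -5) = 27
d (Gita): max(-1, -18, -47) = -1
M1 (Omar): min(36, 44, 27, -1) = -1
e (Gita): max(-15, 50, 43) = 50
f (Gita): max(4, 42, 0) = 42
g (Gita): max(-41, 44, -35) = 44
M2 (Omar): min(50, 42, 44) = 42
h (Gita): max(-24, -1, 11) = 11
j (Gita): max(-36, 10, 42) = 42
k (Gita): max(-19, 34) = 34
m (Gita): max(-23, 31, -10, -16) = 31
M3 (Omar): min(11, 42, 34, 31) = 11
S0 (Gita): max(-1, 42, 11) = 42
Gita at S0 wants the highest of {M1=-1, M2=42, M3=11}, so chooses M2.

M2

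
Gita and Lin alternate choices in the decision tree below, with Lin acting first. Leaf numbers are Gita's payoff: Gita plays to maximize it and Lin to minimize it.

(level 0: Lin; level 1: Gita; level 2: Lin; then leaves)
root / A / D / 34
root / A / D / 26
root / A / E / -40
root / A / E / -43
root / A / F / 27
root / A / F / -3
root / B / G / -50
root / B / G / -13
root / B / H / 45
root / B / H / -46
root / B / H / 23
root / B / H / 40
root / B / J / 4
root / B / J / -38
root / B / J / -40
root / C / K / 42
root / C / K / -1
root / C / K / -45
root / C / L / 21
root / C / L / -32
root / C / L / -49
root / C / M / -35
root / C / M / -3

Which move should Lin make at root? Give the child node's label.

D (Lin): min(34, 26) = 26
E (Lin): min(-40, -43) = -43
F (Lin): min(27, -3) = -3
A (Gita): max(26, -43, -3) = 26
G (Lin): min(-50, -13) = -50
H (Lin): min(45, -46, 23, 40) = -46
J (Lin): min(4, -38, -40) = -40
B (Gita): max(-50, -46, -40) = -40
K (Lin): min(42, -1, -45) = -45
L (Lin): min(21, -32, -49) = -49
M (Lin): min(-35, -3) = -35
C (Gita): max(-45, -49, -35) = -35
root (Lin): min(26, -40, -35) = -40
Lin at root wants the lowest of {A=26, B=-40, C=-35}, so chooses B.

B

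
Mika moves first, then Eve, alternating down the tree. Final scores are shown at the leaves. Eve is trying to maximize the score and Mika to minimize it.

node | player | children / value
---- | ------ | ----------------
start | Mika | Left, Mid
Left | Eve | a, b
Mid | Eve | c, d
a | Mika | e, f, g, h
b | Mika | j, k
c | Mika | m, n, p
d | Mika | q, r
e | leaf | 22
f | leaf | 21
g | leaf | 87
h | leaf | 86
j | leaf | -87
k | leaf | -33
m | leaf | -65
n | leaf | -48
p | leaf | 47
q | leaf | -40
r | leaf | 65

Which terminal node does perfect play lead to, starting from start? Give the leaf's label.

q

a (Mika): min(22, 21, 87, 86) = 21
b (Mika): min(-87, -33) = -87
Left (Eve): max(21, -87) = 21
c (Mika): min(-65, -48, 47) = -65
d (Mika): min(-40, 65) = -40
Mid (Eve): max(-65, -40) = -40
start (Mika): min(21, -40) = -40
At start, Mika picks Mid (lowest: -40).
At Mid, Eve picks d (highest: -40).
At d, Mika picks q (lowest: -40).
Terminal value -40.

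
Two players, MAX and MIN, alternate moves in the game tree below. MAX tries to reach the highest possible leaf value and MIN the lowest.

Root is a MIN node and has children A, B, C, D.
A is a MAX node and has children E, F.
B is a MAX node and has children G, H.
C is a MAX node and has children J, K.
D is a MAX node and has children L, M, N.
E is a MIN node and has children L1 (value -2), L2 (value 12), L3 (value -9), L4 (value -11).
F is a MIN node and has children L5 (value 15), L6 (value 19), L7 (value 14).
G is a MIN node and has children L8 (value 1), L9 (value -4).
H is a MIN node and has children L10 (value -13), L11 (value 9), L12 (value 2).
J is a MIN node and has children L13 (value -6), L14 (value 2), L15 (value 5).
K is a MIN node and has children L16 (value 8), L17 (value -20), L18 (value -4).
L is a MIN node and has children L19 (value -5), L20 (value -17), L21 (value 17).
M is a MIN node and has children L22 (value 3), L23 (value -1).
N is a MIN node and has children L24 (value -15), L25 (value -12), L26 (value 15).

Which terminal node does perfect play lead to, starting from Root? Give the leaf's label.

E (MIN): min(-2, 12, -9, -11) = -11
F (MIN): min(15, 19, 14) = 14
A (MAX): max(-11, 14) = 14
G (MIN): min(1, -4) = -4
H (MIN): min(-13, 9, 2) = -13
B (MAX): max(-4, -13) = -4
J (MIN): min(-6, 2, 5) = -6
K (MIN): min(8, -20, -4) = -20
C (MAX): max(-6, -20) = -6
L (MIN): min(-5, -17, 17) = -17
M (MIN): min(3, -1) = -1
N (MIN): min(-15, -12, 15) = -15
D (MAX): max(-17, -1, -15) = -1
Root (MIN): min(14, -4, -6, -1) = -6
At Root, MIN picks C (lowest: -6).
At C, MAX picks J (highest: -6).
At J, MIN picks L13 (lowest: -6).
Terminal value -6.

L13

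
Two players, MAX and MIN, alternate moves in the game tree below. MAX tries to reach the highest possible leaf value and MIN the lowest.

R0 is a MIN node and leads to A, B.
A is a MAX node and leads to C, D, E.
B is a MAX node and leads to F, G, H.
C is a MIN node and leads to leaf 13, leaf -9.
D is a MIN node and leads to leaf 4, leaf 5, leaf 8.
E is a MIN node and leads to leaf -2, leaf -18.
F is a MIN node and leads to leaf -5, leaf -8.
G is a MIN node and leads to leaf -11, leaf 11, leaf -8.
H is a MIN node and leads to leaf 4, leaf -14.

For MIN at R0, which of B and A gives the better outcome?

B

F (MIN): min(-5, -8) = -8
G (MIN): min(-11, 11, -8) = -11
H (MIN): min(4, -14) = -14
B (MAX): max(-8, -11, -14) = -8
C (MIN): min(13, -9) = -9
D (MIN): min(4, 5, 8) = 4
E (MIN): min(-2, -18) = -18
A (MAX): max(-9, 4, -18) = 4
MIN prefers the lower value; B=-8, A=4. B is better since -8 < 4.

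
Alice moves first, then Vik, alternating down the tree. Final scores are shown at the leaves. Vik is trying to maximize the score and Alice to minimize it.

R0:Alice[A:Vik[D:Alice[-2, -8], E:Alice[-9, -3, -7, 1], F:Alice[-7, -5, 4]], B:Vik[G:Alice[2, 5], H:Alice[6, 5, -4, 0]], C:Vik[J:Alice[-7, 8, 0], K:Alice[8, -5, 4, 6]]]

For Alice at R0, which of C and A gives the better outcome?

A

J (Alice): min(-7, 8, 0) = -7
K (Alice): min(8, -5, 4, 6) = -5
C (Vik): max(-7, -5) = -5
D (Alice): min(-2, -8) = -8
E (Alice): min(-9, -3, -7, 1) = -9
F (Alice): min(-7, -5, 4) = -7
A (Vik): max(-8, -9, -7) = -7
Alice prefers the lower value; C=-5, A=-7. A is better since -7 < -5.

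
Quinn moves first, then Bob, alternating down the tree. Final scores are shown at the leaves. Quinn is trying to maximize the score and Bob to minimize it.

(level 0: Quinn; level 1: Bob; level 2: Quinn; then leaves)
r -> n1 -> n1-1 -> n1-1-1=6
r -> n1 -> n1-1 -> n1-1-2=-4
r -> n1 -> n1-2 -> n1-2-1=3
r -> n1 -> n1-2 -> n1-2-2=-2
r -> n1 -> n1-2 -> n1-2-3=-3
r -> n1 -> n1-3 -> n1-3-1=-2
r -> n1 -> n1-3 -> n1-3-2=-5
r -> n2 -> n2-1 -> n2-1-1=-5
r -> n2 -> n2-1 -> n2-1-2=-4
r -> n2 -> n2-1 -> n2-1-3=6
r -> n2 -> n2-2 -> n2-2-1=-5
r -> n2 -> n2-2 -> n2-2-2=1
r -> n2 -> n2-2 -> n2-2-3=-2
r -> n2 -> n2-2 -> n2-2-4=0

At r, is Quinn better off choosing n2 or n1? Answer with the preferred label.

n2

n2-1 (Quinn): max(-5, -4, 6) = 6
n2-2 (Quinn): max(-5, 1, -2, 0) = 1
n2 (Bob): min(6, 1) = 1
n1-1 (Quinn): max(6, -4) = 6
n1-2 (Quinn): max(3, -2, -3) = 3
n1-3 (Quinn): max(-2, -5) = -2
n1 (Bob): min(6, 3, -2) = -2
Quinn prefers the higher value; n2=1, n1=-2. n2 is better since 1 > -2.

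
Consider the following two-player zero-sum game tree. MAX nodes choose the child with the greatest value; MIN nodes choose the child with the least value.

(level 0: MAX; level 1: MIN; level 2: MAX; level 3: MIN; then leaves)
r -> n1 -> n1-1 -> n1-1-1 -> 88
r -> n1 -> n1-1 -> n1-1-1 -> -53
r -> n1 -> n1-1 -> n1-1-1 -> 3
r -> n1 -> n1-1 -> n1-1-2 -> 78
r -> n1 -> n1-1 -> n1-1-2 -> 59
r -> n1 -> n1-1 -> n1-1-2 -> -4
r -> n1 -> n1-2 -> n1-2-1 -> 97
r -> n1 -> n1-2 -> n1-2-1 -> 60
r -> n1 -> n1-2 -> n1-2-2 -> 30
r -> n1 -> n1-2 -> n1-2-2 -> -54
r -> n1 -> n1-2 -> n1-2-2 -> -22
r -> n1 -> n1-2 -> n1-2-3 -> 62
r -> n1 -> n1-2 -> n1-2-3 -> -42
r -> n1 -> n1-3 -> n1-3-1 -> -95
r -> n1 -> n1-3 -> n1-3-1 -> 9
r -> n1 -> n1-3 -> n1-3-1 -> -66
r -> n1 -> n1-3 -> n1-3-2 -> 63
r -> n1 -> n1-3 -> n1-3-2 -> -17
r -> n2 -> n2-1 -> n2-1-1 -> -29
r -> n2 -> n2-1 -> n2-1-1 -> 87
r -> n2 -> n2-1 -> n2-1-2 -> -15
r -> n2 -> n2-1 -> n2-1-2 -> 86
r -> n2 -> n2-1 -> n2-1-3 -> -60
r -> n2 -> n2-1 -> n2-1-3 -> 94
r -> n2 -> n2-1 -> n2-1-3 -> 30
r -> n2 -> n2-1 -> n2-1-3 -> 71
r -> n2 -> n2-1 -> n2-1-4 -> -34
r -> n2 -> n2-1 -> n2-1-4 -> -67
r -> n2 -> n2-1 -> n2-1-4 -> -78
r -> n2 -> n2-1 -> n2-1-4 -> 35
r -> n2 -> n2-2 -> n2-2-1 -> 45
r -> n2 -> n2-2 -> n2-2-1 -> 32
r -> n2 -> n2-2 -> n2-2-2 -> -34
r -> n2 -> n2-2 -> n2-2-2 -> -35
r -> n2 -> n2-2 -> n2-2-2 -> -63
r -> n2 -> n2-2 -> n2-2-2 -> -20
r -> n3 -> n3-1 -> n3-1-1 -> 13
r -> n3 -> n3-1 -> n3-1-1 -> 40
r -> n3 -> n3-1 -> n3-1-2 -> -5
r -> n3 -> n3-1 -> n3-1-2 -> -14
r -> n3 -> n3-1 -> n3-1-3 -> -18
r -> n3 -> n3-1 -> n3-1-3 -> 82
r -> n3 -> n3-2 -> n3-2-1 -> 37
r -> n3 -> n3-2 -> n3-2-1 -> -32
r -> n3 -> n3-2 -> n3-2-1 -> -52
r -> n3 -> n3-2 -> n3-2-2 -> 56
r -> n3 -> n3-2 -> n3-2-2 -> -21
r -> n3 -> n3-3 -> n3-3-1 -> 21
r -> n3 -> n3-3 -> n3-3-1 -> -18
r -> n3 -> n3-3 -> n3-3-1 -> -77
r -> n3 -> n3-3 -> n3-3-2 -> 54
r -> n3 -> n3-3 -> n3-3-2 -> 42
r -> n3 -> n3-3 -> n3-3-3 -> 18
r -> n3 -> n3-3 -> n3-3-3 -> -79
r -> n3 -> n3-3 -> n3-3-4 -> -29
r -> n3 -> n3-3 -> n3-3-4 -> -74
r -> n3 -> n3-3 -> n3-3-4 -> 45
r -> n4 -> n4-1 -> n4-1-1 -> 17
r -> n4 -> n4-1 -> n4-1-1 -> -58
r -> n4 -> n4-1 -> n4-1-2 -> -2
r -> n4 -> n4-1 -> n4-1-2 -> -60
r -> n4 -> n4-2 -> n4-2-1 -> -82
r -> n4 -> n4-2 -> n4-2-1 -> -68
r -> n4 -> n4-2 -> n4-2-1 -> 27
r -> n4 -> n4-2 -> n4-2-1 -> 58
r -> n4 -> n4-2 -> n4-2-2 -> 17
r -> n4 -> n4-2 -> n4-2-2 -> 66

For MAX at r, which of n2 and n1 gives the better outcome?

n2-1-1 (MIN): min(-29, 87) = -29
n2-1-2 (MIN): min(-15, 86) = -15
n2-1-3 (MIN): min(-60, 94, 30, 71) = -60
n2-1-4 (MIN): min(-34, -67, -78, 35) = -78
n2-1 (MAX): max(-29, -15, -60, -78) = -15
n2-2-1 (MIN): min(45, 32) = 32
n2-2-2 (MIN): min(-34, -35, -63, -20) = -63
n2-2 (MAX): max(32, -63) = 32
n2 (MIN): min(-15, 32) = -15
n1-1-1 (MIN): min(88, -53, 3) = -53
n1-1-2 (MIN): min(78, 59, -4) = -4
n1-1 (MAX): max(-53, -4) = -4
n1-2-1 (MIN): min(97, 60) = 60
n1-2-2 (MIN): min(30, -54, -22) = -54
n1-2-3 (MIN): min(62, -42) = -42
n1-2 (MAX): max(60, -54, -42) = 60
n1-3-1 (MIN): min(-95, 9, -66) = -95
n1-3-2 (MIN): min(63, -17) = -17
n1-3 (MAX): max(-95, -17) = -17
n1 (MIN): min(-4, 60, -17) = -17
MAX prefers the higher value; n2=-15, n1=-17. n2 is better since -15 > -17.

n2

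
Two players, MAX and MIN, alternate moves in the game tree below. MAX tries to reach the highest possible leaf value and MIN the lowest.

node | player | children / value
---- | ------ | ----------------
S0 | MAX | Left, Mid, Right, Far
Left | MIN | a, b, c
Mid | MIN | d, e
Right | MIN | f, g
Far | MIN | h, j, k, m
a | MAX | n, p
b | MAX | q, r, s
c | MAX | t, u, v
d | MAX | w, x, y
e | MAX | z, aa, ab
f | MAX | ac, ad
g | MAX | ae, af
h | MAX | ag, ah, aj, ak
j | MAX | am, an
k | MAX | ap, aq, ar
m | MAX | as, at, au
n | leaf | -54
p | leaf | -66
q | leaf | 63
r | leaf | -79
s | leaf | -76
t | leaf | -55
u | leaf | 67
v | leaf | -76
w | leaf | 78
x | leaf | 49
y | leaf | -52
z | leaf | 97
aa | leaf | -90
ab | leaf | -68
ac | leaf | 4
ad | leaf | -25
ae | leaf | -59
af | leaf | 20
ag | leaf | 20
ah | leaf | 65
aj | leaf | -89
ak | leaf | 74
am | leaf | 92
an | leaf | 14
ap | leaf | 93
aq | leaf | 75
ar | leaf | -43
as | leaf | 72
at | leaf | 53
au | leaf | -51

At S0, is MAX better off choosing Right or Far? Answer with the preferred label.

Far

f (MAX): max(4, -25) = 4
g (MAX): max(-59, 20) = 20
Right (MIN): min(4, 20) = 4
h (MAX): max(20, 65, -89, 74) = 74
j (MAX): max(92, 14) = 92
k (MAX): max(93, 75, -43) = 93
m (MAX): max(72, 53, -51) = 72
Far (MIN): min(74, 92, 93, 72) = 72
MAX prefers the higher value; Right=4, Far=72. Far is better since 72 > 4.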